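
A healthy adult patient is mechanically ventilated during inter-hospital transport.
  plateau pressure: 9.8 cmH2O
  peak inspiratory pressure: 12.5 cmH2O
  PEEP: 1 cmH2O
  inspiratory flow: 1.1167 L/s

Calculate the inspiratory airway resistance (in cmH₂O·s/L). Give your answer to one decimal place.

2.4

Raw = (PIP − Pplat) / flow = (12.5 − 9.8) / 1.1167 = 2.7 / 1.1167 = 2.418 cmH2O·s/L.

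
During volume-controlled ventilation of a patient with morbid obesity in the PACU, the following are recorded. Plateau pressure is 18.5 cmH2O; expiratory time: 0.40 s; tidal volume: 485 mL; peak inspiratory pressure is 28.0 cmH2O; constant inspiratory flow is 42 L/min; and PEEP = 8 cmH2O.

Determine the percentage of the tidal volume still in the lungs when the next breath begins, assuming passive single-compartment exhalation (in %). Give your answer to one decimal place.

Flow: 42 L/min ÷ 60 = 0.7 L/s.
R = (PIP − Pplat)/V̇ = (28.0 − 18.5) / 0.7 = 9.5/0.7 = 13.571 cmH2O·s/L.
C = Vt/(Pplat − PEEP) = 485.0 / (18.5 − 8) = 485.0/10.5 = 46.19 mL/cmH2O.
τ = R × C = 13.571 × 0.04619 L/cmH2O = 0.6268 s.
Fraction remaining at end-expiration = e^(−Te/τ) = e^(−0.40/0.6268) = 0.5283 → 52.83%.

52.8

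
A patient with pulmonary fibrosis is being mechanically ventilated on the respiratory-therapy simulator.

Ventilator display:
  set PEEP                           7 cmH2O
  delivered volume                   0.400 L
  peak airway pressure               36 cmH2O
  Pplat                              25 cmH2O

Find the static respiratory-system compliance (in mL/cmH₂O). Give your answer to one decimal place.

22.2

Cstat = Vt / (Pplat − PEEP) = 400 / (25 − 7) = 400 / 18.0 = 22.222 mL/cmH2O.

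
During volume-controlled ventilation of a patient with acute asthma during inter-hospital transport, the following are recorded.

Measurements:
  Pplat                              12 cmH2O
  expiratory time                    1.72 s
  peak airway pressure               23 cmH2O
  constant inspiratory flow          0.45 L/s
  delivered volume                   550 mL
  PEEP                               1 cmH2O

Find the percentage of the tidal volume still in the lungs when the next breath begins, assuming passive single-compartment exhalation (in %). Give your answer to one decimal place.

24.5

R = (PIP − Pplat)/V̇ = (23 − 12) / 0.45 = 11.0/0.45 = 24.444 cmH2O·s/L.
C = Vt/(Pplat − PEEP) = 550.0 / (12 − 1) = 550.0/11.0 = 50.0 mL/cmH2O.
τ = R × C = 24.444 × 0.05 L/cmH2O = 1.222 s.
Fraction remaining at end-expiration = e^(−Te/τ) = e^(−1.72/1.222) = 0.2447 → 24.47%.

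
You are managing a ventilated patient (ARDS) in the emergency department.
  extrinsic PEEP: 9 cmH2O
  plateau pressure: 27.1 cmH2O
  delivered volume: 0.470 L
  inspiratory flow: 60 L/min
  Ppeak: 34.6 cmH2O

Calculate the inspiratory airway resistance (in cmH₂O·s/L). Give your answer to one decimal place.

7.5

Flow: 60 L/min ÷ 60 = 1 L/s.
Raw = (PIP − Pplat) / flow = (34.6 − 27.1) / 1 = 7.5 / 1 = 7.5 cmH2O·s/L.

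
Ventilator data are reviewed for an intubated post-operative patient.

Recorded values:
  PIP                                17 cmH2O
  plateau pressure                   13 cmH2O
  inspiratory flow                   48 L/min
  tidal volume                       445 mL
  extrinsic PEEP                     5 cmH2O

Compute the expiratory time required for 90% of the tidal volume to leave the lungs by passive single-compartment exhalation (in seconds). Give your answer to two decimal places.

0.64

Flow: 48 L/min ÷ 60 = 0.8 L/s.
R = (PIP − Pplat)/V̇ = (17 − 13) / 0.8 = 4.0/0.8 = 5.0 cmH2O·s/L.
C = Vt/(Pplat − PEEP) = 445.0 / (13 − 5) = 445.0/8.0 = 55.625 mL/cmH2O.
τ = R × C = 5.0 × 0.05563 L/cmH2O = 0.2782 s.
t = −τ·ln(1 − 0.90) = −0.2782·ln(0.1) = 0.6406 s.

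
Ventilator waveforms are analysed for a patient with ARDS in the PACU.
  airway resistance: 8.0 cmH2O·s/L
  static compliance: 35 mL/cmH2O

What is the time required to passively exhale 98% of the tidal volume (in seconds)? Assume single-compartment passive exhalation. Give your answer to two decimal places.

τ = R × C = 8.0 × 35 mL/cmH2O = 8.0 × 0.035 L/cmH2O = 0.28 s.
Exhaled fraction f = 1 − e^(−t/τ) → t = −τ·ln(1 − f) = −0.28·ln(0.02) = 1.095 s.

1.10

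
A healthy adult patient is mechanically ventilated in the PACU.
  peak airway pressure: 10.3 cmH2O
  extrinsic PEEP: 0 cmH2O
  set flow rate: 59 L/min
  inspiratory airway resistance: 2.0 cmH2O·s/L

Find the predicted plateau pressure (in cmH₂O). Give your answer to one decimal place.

Flow: 59 L/min ÷ 60 = 0.9833 L/s.
Pplat = PIP − Raw × flow = 10.3 − 2.0 × 0.9833 = 10.3 − 1.967 = 8.333 cmH2O.

8.3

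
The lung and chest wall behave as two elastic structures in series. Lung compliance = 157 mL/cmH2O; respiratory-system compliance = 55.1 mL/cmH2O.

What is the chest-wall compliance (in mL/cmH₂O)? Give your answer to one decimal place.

84.9

1/Ccw = 1/Crs − 1/CL.
1/Ccw = 1/55.1 − 1/157 = 0.01178.
Ccw = 84.89 mL/cmH2O.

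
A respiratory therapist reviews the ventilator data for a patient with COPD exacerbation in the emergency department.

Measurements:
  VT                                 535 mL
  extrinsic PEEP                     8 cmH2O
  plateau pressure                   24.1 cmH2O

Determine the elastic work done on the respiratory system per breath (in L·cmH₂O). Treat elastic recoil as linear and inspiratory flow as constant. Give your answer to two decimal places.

4.31

Elastic work ≈ ½ × (Pplat − PEEP) × Vt = 0.5 × (24.1 − 8) × 0.535 L = 0.5 × 16.1 × 0.535 = 4.307 L·cmH2O.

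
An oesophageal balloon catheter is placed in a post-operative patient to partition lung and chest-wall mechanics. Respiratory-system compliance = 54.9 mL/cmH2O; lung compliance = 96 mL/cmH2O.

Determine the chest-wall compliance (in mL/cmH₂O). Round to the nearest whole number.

1/Ccw = 1/Crs − 1/CL.
1/Ccw = 1/54.9 − 1/96 = 0.007798.
Ccw = 128.24 mL/cmH2O.

128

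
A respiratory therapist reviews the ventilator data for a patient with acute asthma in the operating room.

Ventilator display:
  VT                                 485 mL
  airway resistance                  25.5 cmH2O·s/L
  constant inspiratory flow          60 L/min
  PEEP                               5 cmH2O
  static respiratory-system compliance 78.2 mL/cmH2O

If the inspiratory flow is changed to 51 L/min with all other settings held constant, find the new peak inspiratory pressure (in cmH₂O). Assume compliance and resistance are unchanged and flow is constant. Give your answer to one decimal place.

32.9

Flow: 60 L/min ÷ 60 = 1 L/s.
New flow: 51 L/min ÷ 60 = 0.85 L/s.
PIP = Vt/C + R·V̇ + PEEP (constant-flow equation of motion).
Only the resistive term changes: ΔPIP = R × ΔV̇ = 25.5 × (0.85 − 1) = 25.5 × -0.15 = -3.825 cmH2O.
Original PIP = 485/78.2 + 25.5×1 + 5 = 36.702 cmH2O; new PIP = 36.702 + (-3.825) = 32.877 cmH2O.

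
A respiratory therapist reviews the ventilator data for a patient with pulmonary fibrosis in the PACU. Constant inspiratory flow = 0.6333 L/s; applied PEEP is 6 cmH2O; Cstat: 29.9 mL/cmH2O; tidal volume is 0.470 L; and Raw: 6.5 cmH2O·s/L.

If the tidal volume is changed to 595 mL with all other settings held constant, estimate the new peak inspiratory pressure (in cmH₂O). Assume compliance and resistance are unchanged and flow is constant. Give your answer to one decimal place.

30.0

PIP = Vt/C + R·V̇ + PEEP (constant-flow equation of motion).
Only the elastic term changes: ΔPIP = ΔVt / C = (595 − 470) / 29.9 = 4.181 cmH2O.
Original PIP = 470/29.9 + 6.5×0.6333 + 6 = 25.836 cmH2O; new PIP = 25.836 + (4.181) = 30.017 cmH2O.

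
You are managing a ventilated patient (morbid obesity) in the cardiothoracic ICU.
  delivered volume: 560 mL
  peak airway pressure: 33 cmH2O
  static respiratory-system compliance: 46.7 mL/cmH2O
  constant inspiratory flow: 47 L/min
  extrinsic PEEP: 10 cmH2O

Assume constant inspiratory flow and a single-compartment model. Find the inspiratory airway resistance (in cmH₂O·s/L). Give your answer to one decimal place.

Flow: 47 L/min ÷ 60 = 0.7833 L/s.
Equation of motion (constant flow): PIP = Vt/C + R·V̇ + PEEP.
R·V̇ = PIP − Vt/C − PEEP = 33 − 560/46.7 − 10 = 33 − 11.991 − 10 = 11.009 cmH2O.
R = 11.009 / 0.7833 = 14.055 cmH2O·s/L.

14.1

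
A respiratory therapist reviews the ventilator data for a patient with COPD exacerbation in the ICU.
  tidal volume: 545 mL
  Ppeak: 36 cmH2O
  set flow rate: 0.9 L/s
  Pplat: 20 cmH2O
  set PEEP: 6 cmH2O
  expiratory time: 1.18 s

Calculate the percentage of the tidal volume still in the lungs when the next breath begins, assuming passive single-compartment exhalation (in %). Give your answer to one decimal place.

R = (PIP − Pplat)/V̇ = (36 − 20) / 0.9 = 16.0/0.9 = 17.778 cmH2O·s/L.
C = Vt/(Pplat − PEEP) = 545.0 / (20 − 6) = 545.0/14.0 = 38.929 mL/cmH2O.
τ = R × C = 17.778 × 0.03893 L/cmH2O = 0.6921 s.
Fraction remaining at end-expiration = e^(−Te/τ) = e^(−1.18/0.6921) = 0.1818 → 18.18%.

18.2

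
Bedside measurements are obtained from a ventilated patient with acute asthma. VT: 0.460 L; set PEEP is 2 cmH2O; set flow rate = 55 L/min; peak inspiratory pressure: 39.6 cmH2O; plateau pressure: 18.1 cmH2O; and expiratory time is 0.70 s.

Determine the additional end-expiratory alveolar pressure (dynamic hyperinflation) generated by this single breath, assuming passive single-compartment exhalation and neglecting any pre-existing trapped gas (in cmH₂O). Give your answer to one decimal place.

5.7

Flow: 55 L/min ÷ 60 = 0.9167 L/s.
R = (PIP − Pplat)/V̇ = (39.6 − 18.1) / 0.9167 = 21.5/0.9167 = 23.454 cmH2O·s/L.
C = Vt/(Pplat − PEEP) = 460.0 / (18.1 − 2) = 460.0/16.1 = 28.571 mL/cmH2O.
τ = R × C = 23.454 × 0.02857 L/cmH2O = 0.6701 s.
Fraction remaining = e^(−Te/τ) = e^(−0.70/0.6701) = 0.3518; trapped volume = 460.0 × 0.3518 = 161.83 mL.
Additional alveolar pressure from trapping ≈ V_trapped / C = 161.83 / 28.571 = 5.664 cmH2O.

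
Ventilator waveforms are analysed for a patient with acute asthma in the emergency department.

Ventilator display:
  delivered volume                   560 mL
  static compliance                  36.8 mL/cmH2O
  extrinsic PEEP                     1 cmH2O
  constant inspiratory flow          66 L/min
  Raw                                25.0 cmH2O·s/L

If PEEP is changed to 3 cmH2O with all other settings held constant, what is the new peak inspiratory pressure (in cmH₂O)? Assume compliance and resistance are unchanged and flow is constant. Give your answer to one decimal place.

45.7

Flow: 66 L/min ÷ 60 = 1.1 L/s.
PIP = Vt/C + R·V̇ + PEEP (constant-flow equation of motion).
Only the baseline term changes: ΔPIP = ΔPEEP = 3 − 1 = 2.0 cmH2O.
Original PIP = 560/36.8 + 25.0×1.1 + 1 = 43.717 cmH2O; new PIP = 43.717 + (2.0) = 45.717 cmH2O.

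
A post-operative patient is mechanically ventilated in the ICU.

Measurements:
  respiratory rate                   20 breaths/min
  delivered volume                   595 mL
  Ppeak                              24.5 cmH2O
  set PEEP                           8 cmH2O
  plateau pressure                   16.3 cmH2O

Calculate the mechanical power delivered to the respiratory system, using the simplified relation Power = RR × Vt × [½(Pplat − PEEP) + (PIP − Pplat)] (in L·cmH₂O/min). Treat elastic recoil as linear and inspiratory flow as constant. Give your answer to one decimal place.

147.0

Per-breath work = Vt × [½(Pplat−PEEP) + (PIP−Pplat)] = 0.595 × [0.5×8.3 + 8.2] = 0.595 × 12.35 = 7.348 L·cmH2O.
Power = 20 × 7.348 = 146.96 L·cmH2O/min.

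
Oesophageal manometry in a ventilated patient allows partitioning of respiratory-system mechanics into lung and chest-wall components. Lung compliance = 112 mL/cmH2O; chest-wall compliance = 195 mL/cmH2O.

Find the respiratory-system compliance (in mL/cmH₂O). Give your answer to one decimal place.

71.1

Lung and chest wall are elastances in series: 1/Crs = 1/CL + 1/Ccw.
1/Crs = 1/112 + 1/195 = 0.01406.
Crs = 71.124 mL/cmH2O.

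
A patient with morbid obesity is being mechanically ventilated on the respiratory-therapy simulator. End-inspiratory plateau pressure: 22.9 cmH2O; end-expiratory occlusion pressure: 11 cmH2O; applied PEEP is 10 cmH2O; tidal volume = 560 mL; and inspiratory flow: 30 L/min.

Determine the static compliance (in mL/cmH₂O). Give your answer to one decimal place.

End-expiratory occlusion gives total PEEP = 11 cmH2O (intrinsic PEEP = 11 − 10 = 1). Use total PEEP for the elastic gradient.
Cstat = Vt / (Pplat − PEEPtotal) = 560 / (22.9 − 11) = 560 / 11.9 = 47.059 mL/cmH2O.

47.1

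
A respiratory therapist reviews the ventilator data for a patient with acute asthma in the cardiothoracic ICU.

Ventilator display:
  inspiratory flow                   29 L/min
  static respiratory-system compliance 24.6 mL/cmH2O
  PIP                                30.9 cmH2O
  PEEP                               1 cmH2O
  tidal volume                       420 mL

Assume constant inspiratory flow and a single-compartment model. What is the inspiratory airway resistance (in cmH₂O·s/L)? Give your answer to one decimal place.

26.5

Flow: 29 L/min ÷ 60 = 0.4833 L/s.
Equation of motion (constant flow): PIP = Vt/C + R·V̇ + PEEP.
R·V̇ = PIP − Vt/C − PEEP = 30.9 − 420/24.6 − 1 = 30.9 − 17.073 − 1 = 12.827 cmH2O.
R = 12.827 / 0.4833 = 26.54 cmH2O·s/L.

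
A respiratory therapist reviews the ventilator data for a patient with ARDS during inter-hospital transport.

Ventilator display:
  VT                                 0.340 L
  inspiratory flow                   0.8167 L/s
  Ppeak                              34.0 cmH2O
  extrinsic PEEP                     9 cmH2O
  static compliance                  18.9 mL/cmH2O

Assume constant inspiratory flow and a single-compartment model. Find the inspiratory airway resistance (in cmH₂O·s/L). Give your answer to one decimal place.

8.6

Equation of motion (constant flow): PIP = Vt/C + R·V̇ + PEEP.
R·V̇ = PIP − Vt/C − PEEP = 34.0 − 340/18.9 − 9 = 34.0 − 17.989 − 9 = 7.011 cmH2O.
R = 7.011 / 0.8167 = 8.585 cmH2O·s/L.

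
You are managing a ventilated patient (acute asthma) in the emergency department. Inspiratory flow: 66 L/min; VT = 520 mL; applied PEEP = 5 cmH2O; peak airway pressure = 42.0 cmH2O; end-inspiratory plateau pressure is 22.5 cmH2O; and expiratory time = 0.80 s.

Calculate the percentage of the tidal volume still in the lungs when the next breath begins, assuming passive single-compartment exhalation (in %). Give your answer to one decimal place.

Flow: 66 L/min ÷ 60 = 1.1 L/s.
R = (PIP − Pplat)/V̇ = (42.0 − 22.5) / 1.1 = 19.5/1.1 = 17.727 cmH2O·s/L.
C = Vt/(Pplat − PEEP) = 520.0 / (22.5 − 5) = 520.0/17.5 = 29.714 mL/cmH2O.
τ = R × C = 17.727 × 0.02971 L/cmH2O = 0.5267 s.
Fraction remaining at end-expiration = e^(−Te/τ) = e^(−0.80/0.5267) = 0.219 → 21.9%.

21.9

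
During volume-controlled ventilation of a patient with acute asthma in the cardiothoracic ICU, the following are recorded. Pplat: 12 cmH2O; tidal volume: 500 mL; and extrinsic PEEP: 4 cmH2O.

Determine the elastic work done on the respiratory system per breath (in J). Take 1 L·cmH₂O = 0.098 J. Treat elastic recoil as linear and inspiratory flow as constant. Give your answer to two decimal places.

0.20

Elastic work ≈ ½ × (Pplat − PEEP) × Vt = 0.5 × (12 − 4) × 0.500 L = 0.5 × 8.0 × 0.500 = 2.0 L·cmH2O.
× 0.098 J/(L·cmH2O) → 0.196 J.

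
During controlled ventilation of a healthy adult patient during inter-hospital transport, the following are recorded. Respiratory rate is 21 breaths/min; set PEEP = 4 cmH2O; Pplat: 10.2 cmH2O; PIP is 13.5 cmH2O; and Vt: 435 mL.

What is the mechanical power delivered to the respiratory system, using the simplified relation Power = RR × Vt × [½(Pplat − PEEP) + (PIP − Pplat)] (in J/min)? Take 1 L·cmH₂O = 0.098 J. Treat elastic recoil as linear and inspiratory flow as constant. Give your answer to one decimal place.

Per-breath work = Vt × [½(Pplat−PEEP) + (PIP−Pplat)] = 0.435 × [0.5×6.2 + 3.3] = 0.435 × 6.4 = 2.784 L·cmH2O.
Power = 21 × 2.784 = 58.464 L·cmH2O/min.
× 0.098 J/(L·cmH2O) → 5.729 J/min.

5.7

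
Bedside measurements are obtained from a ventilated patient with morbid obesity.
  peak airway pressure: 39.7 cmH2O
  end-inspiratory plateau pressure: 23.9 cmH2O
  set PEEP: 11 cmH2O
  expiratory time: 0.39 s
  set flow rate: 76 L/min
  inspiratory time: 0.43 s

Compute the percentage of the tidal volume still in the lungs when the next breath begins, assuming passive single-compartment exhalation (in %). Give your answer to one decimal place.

Flow: 76 L/min ÷ 60 = 1.2667 L/s.
Vt = flow × Ti = 1.2667 L/s × 0.43 s × 1000 mL/L = 544.68 mL.
R = (PIP − Pplat)/V̇ = (39.7 − 23.9) / 1.2667 = 15.8/1.2667 = 12.473 cmH2O·s/L.
C = Vt/(Pplat − PEEP) = 544.68 / (23.9 − 11) = 544.68/12.9 = 42.223 mL/cmH2O.
τ = R × C = 12.473 × 0.04222 L/cmH2O = 0.5266 s.
Fraction remaining at end-expiration = e^(−Te/τ) = e^(−0.39/0.5266) = 0.4768 → 47.68%.

47.7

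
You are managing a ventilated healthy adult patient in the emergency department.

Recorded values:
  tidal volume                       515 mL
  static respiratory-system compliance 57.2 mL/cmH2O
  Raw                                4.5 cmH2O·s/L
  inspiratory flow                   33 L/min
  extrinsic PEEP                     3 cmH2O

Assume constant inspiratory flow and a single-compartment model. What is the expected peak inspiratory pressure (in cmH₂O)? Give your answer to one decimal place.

14.5

Flow: 33 L/min ÷ 60 = 0.55 L/s.
Equation of motion (constant flow): PIP = Vt/C + R·V̇ + PEEP.
PIP = 515/57.2 + 4.5×0.55 + 3 = 9.003 + 2.475 + 3 = 14.478 cmH2O.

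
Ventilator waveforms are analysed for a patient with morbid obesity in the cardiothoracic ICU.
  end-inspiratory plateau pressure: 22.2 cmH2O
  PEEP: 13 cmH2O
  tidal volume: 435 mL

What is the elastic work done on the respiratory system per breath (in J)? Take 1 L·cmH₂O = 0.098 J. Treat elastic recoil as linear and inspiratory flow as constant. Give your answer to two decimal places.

0.20

Elastic work ≈ ½ × (Pplat − PEEP) × Vt = 0.5 × (22.2 − 13) × 0.435 L = 0.5 × 9.2 × 0.435 = 2.001 L·cmH2O.
× 0.098 J/(L·cmH2O) → 0.1961 J.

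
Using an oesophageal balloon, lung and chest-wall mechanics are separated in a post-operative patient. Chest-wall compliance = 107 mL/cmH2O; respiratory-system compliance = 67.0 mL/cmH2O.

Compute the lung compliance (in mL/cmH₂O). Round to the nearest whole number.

1/CL = 1/Crs − 1/Ccw.
1/CL = 1/67.0 − 1/107 = 0.00558.
CL = 179.21 mL/cmH2O.

179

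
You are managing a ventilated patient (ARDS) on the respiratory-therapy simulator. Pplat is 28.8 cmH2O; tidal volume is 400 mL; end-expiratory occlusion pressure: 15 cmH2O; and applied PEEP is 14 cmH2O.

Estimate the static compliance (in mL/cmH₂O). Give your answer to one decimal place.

End-expiratory occlusion gives total PEEP = 15 cmH2O (intrinsic PEEP = 15 − 14 = 1). Use total PEEP for the elastic gradient.
Cstat = Vt / (Pplat − PEEPtotal) = 400 / (28.8 − 15) = 400 / 13.8 = 28.986 mL/cmH2O.

29.0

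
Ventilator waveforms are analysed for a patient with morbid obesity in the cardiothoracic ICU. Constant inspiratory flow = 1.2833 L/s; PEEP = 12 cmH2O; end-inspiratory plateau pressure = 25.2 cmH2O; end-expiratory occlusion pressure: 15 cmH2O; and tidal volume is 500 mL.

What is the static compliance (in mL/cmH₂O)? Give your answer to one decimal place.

End-expiratory occlusion gives total PEEP = 15 cmH2O (intrinsic PEEP = 15 − 12 = 3). Use total PEEP for the elastic gradient.
Cstat = Vt / (Pplat − PEEPtotal) = 500 / (25.2 − 15) = 500 / 10.2 = 49.02 mL/cmH2O.

49.0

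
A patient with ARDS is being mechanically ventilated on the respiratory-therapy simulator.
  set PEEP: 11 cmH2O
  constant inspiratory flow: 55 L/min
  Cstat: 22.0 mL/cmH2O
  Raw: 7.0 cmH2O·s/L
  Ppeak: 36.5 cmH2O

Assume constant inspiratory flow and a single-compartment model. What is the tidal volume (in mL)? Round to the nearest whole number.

Flow: 55 L/min ÷ 60 = 0.9167 L/s.
Equation of motion (constant flow): PIP = Vt/C + R·V̇ + PEEP.
Vt/C = PIP − R·V̇ − PEEP = 36.5 − 6.417 − 11 = 19.083 cmH2O.
Vt = C × 19.083 = 22.0 × 19.083 = 419.83 mL.

420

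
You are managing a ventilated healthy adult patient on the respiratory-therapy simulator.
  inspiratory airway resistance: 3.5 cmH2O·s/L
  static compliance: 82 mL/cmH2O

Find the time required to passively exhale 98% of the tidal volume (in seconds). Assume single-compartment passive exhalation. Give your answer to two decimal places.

τ = R × C = 3.5 × 82 mL/cmH2O = 3.5 × 0.082 L/cmH2O = 0.287 s.
Exhaled fraction f = 1 − e^(−t/τ) → t = −τ·ln(1 − f) = −0.287·ln(0.02) = 1.123 s.

1.12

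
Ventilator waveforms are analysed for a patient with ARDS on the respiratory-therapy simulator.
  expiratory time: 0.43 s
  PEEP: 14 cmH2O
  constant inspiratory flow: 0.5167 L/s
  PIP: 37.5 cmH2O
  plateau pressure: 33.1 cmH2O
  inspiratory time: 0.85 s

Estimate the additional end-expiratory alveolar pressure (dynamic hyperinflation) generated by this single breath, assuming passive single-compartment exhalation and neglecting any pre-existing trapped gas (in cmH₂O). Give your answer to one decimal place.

Vt = flow × Ti = 0.5167 L/s × 0.85 s × 1000 mL/L = 439.2 mL.
R = (PIP − Pplat)/V̇ = (37.5 − 33.1) / 0.5167 = 4.4/0.5167 = 8.516 cmH2O·s/L.
C = Vt/(Pplat − PEEP) = 439.2 / (33.1 − 14) = 439.2/19.1 = 22.995 mL/cmH2O.
τ = R × C = 8.516 × 0.023 L/cmH2O = 0.1959 s.
Fraction remaining = e^(−Te/τ) = e^(−0.43/0.1959) = 0.1114; trapped volume = 439.2 × 0.1114 = 48.927 mL.
Additional alveolar pressure from trapping ≈ V_trapped / C = 48.927 / 22.995 = 2.128 cmH2O.

2.1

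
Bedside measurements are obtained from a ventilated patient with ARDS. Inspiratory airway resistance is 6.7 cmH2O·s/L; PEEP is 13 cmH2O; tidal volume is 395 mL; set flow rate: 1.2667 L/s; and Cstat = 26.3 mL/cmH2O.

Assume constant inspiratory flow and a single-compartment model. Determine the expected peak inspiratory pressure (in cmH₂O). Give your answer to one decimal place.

Equation of motion (constant flow): PIP = Vt/C + R·V̇ + PEEP.
PIP = 395/26.3 + 6.7×1.2667 + 13 = 15.019 + 8.487 + 13 = 36.506 cmH2O.

36.5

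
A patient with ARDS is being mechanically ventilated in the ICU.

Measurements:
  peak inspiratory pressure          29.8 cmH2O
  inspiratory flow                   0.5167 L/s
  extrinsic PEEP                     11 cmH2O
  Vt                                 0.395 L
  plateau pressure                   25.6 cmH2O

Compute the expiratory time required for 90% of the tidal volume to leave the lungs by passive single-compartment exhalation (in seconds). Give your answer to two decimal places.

R = (PIP − Pplat)/V̇ = (29.8 − 25.6) / 0.5167 = 4.2/0.5167 = 8.129 cmH2O·s/L.
C = Vt/(Pplat − PEEP) = 395.0 / (25.6 − 11) = 395.0/14.6 = 27.055 mL/cmH2O.
τ = R × C = 8.129 × 0.02706 L/cmH2O = 0.22 s.
t = −τ·ln(1 − 0.90) = −0.22·ln(0.1) = 0.5066 s.

0.51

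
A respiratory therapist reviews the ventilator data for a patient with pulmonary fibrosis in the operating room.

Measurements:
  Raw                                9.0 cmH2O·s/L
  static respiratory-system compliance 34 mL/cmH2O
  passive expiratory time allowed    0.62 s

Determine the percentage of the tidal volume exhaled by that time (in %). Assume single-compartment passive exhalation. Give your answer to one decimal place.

τ = R × C = 9.0 × 34 mL/cmH2O = 9.0 × 0.034 L/cmH2O = 0.306 s.
Passive exhalation: V(t)/V₀ = e^(−t/τ) = e^(−0.62/0.306) = 0.1318.
Fraction exhaled = 1 − 0.1318 = 0.8682 → 86.82%.

86.8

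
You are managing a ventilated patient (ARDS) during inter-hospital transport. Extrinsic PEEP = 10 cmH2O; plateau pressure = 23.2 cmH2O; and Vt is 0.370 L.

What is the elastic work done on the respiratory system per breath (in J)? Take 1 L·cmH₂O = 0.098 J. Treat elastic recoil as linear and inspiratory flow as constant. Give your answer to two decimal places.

0.24

Elastic work ≈ ½ × (Pplat − PEEP) × Vt = 0.5 × (23.2 − 10) × 0.370 L = 0.5 × 13.2 × 0.370 = 2.442 L·cmH2O.
× 0.098 J/(L·cmH2O) → 0.2393 J.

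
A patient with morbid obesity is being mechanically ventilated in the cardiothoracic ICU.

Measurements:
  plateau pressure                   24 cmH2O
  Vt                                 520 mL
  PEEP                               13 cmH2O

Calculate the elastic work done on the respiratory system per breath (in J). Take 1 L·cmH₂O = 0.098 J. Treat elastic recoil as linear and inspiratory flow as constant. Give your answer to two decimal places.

Elastic work ≈ ½ × (Pplat − PEEP) × Vt = 0.5 × (24 − 13) × 0.520 L = 0.5 × 11.0 × 0.520 = 2.86 L·cmH2O.
× 0.098 J/(L·cmH2O) → 0.2803 J.

0.28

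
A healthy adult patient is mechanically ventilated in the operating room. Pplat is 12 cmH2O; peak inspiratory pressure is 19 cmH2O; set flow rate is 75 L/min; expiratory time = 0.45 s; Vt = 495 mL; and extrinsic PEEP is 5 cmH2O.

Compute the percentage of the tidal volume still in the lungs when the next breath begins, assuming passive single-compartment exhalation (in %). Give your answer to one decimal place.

Flow: 75 L/min ÷ 60 = 1.25 L/s.
R = (PIP − Pplat)/V̇ = (19 − 12) / 1.25 = 7.0/1.25 = 5.6 cmH2O·s/L.
C = Vt/(Pplat − PEEP) = 495.0 / (12 − 5) = 495.0/7.0 = 70.714 mL/cmH2O.
τ = R × C = 5.6 × 0.07071 L/cmH2O = 0.396 s.
Fraction remaining at end-expiration = e^(−Te/τ) = e^(−0.45/0.396) = 0.321 → 32.1%.

32.1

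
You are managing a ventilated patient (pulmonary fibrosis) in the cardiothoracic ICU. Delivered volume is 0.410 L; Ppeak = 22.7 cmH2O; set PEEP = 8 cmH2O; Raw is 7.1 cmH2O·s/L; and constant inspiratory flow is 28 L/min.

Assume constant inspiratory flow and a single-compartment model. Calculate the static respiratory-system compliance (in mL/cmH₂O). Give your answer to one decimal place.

Flow: 28 L/min ÷ 60 = 0.4667 L/s.
Equation of motion (constant flow): PIP = Vt/C + R·V̇ + PEEP.
Vt/C = PIP − R·V̇ − PEEP = 22.7 − 7.1×0.4667 − 8 = 22.7 − 3.314 − 8 = 11.386 cmH2O.
C = Vt / 11.386 = 410 / 11.386 = 36.009 mL/cmH2O.

36.0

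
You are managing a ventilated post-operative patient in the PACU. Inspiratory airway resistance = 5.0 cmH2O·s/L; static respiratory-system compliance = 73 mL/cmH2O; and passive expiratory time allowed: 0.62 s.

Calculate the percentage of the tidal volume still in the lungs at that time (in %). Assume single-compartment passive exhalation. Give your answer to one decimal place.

τ = R × C = 5.0 × 73 mL/cmH2O = 5.0 × 0.073 L/cmH2O = 0.365 s.
Passive exhalation: V(t)/V₀ = e^(−t/τ) = e^(−0.62/0.365) = 0.1829.
Fraction remaining = 0.1829 → 18.29%.

18.3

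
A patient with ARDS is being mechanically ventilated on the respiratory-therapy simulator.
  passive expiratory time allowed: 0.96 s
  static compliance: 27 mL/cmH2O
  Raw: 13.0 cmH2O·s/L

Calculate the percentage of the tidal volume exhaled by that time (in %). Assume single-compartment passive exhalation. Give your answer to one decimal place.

τ = R × C = 13.0 × 27 mL/cmH2O = 13.0 × 0.027 L/cmH2O = 0.351 s.
Passive exhalation: V(t)/V₀ = e^(−t/τ) = e^(−0.96/0.351) = 0.06489.
Fraction exhaled = 1 − 0.06489 = 0.9351 → 93.51%.

93.5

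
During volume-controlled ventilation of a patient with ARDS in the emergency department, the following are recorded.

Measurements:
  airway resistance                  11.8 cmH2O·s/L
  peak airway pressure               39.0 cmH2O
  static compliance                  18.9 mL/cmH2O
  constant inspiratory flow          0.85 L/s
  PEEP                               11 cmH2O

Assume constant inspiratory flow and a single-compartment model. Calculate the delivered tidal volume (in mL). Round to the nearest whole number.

340

Equation of motion (constant flow): PIP = Vt/C + R·V̇ + PEEP.
Vt/C = PIP − R·V̇ − PEEP = 39.0 − 10.03 − 11 = 17.97 cmH2O.
Vt = C × 17.97 = 18.9 × 17.97 = 339.63 mL.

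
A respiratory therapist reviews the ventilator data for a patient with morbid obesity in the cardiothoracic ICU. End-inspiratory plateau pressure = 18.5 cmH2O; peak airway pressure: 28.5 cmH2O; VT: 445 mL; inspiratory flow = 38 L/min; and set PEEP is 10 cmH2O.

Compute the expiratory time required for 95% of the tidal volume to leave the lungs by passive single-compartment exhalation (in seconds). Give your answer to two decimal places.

2.48

Flow: 38 L/min ÷ 60 = 0.6333 L/s.
R = (PIP − Pplat)/V̇ = (28.5 − 18.5) / 0.6333 = 10.0/0.6333 = 15.79 cmH2O·s/L.
C = Vt/(Pplat − PEEP) = 445.0 / (18.5 − 10) = 445.0/8.5 = 52.353 mL/cmH2O.
τ = R × C = 15.79 × 0.05235 L/cmH2O = 0.8266 s.
t = −τ·ln(1 − 0.95) = −0.8266·ln(0.05) = 2.476 s.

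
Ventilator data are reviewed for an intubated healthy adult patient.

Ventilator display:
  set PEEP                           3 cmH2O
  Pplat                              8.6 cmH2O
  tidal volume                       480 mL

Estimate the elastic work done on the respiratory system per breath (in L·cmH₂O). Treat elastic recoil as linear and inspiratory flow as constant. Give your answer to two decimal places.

1.34

Elastic work ≈ ½ × (Pplat − PEEP) × Vt = 0.5 × (8.6 − 3) × 0.480 L = 0.5 × 5.6 × 0.480 = 1.344 L·cmH2O.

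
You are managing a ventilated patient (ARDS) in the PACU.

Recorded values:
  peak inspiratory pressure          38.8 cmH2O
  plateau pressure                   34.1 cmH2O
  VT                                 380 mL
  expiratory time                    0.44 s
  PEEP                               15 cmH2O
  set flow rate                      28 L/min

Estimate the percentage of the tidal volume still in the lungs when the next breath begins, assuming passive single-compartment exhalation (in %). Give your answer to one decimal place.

Flow: 28 L/min ÷ 60 = 0.4667 L/s.
R = (PIP − Pplat)/V̇ = (38.8 − 34.1) / 0.4667 = 4.7/0.4667 = 10.071 cmH2O·s/L.
C = Vt/(Pplat − PEEP) = 380.0 / (34.1 − 15) = 380.0/19.1 = 19.895 mL/cmH2O.
τ = R × C = 10.071 × 0.0199 L/cmH2O = 0.2004 s.
Fraction remaining at end-expiration = e^(−Te/τ) = e^(−0.44/0.2004) = 0.1113 → 11.13%.

11.1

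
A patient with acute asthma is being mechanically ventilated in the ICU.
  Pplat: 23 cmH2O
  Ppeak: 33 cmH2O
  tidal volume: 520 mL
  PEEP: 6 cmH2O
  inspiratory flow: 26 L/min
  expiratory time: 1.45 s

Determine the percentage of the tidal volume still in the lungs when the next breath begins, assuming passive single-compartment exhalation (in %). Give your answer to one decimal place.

Flow: 26 L/min ÷ 60 = 0.4333 L/s.
R = (PIP − Pplat)/V̇ = (33 − 23) / 0.4333 = 10.0/0.4333 = 23.079 cmH2O·s/L.
C = Vt/(Pplat − PEEP) = 520.0 / (23 − 6) = 520.0/17.0 = 30.588 mL/cmH2O.
τ = R × C = 23.079 × 0.03059 L/cmH2O = 0.706 s.
Fraction remaining at end-expiration = e^(−Te/τ) = e^(−1.45/0.706) = 0.1282 → 12.82%.

12.8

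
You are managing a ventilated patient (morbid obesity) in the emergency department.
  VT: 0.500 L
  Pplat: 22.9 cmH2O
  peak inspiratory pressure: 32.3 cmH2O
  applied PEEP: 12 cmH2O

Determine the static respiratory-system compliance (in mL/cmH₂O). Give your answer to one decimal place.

45.9

Cstat = Vt / (Pplat − PEEP) = 500 / (22.9 − 12) = 500 / 10.9 = 45.872 mL/cmH2O.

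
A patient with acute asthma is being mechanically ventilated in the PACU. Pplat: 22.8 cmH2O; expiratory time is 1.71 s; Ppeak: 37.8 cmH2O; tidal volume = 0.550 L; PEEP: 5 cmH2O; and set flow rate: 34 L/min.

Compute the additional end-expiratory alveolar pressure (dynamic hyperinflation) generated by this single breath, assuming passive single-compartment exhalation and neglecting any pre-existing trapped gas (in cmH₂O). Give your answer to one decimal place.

Flow: 34 L/min ÷ 60 = 0.5667 L/s.
R = (PIP − Pplat)/V̇ = (37.8 − 22.8) / 0.5667 = 15.0/0.5667 = 26.469 cmH2O·s/L.
C = Vt/(Pplat − PEEP) = 550.0 / (22.8 − 5) = 550.0/17.8 = 30.899 mL/cmH2O.
τ = R × C = 26.469 × 0.0309 L/cmH2O = 0.8179 s.
Fraction remaining = e^(−Te/τ) = e^(−1.71/0.8179) = 0.1236; trapped volume = 550.0 × 0.1236 = 67.98 mL.
Additional alveolar pressure from trapping ≈ V_trapped / C = 67.98 / 30.899 = 2.2 cmH2O.

2.2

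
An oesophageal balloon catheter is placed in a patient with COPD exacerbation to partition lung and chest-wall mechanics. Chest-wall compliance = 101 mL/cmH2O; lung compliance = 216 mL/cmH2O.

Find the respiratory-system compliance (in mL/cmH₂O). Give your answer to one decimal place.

68.8

Lung and chest wall are elastances in series: 1/Crs = 1/CL + 1/Ccw.
1/Crs = 1/216 + 1/101 = 0.01453.
Crs = 68.823 mL/cmH2O.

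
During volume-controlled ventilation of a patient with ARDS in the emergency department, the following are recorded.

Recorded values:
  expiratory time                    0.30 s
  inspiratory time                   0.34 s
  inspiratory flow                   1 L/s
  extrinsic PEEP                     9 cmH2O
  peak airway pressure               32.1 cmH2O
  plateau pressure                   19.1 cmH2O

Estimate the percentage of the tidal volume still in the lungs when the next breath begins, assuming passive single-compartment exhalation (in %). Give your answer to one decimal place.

Vt = flow × Ti = 1 L/s × 0.34 s × 1000 mL/L = 340.0 mL.
R = (PIP − Pplat)/V̇ = (32.1 − 19.1) / 1 = 13.0/1 = 13.0 cmH2O·s/L.
C = Vt/(Pplat − PEEP) = 340.0 / (19.1 − 9) = 340.0/10.1 = 33.663 mL/cmH2O.
τ = R × C = 13.0 × 0.03366 L/cmH2O = 0.4376 s.
Fraction remaining at end-expiration = e^(−Te/τ) = e^(−0.30/0.4376) = 0.5038 → 50.38%.

50.4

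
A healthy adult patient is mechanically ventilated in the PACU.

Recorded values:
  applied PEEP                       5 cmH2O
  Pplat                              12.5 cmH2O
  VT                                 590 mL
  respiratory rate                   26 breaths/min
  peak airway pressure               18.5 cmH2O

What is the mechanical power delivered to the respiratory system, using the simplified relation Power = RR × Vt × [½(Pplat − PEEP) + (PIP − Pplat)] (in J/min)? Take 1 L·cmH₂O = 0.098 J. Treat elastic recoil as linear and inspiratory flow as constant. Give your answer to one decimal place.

Per-breath work = Vt × [½(Pplat−PEEP) + (PIP−Pplat)] = 0.590 × [0.5×7.5 + 6.0] = 0.590 × 9.75 = 5.753 L·cmH2O.
Power = 26 × 5.753 = 149.58 L·cmH2O/min.
× 0.098 J/(L·cmH2O) → 14.659 J/min.

14.7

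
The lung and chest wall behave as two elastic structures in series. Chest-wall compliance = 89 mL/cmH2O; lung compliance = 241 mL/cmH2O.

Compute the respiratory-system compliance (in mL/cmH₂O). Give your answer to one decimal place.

65.0

Lung and chest wall are elastances in series: 1/Crs = 1/CL + 1/Ccw.
1/Crs = 1/241 + 1/89 = 0.01539.
Crs = 64.977 mL/cmH2O.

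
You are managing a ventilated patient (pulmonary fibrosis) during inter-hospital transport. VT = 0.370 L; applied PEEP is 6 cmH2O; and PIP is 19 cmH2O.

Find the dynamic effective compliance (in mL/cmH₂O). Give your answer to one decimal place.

Dynamic compliance = Vt / (PIP − PEEP) = 370 / (19 − 6) = 370 / 13.0 = 28.462 mL/cmH2O.

28.5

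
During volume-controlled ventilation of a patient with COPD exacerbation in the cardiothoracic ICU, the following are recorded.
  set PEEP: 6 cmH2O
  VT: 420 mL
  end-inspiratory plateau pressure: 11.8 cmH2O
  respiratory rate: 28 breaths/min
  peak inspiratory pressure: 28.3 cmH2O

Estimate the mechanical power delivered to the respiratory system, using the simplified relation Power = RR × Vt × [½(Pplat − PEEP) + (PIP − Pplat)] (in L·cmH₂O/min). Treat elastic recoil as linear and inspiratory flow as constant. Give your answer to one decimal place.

Per-breath work = Vt × [½(Pplat−PEEP) + (PIP−Pplat)] = 0.420 × [0.5×5.8 + 16.5] = 0.420 × 19.4 = 8.148 L·cmH2O.
Power = 28 × 8.148 = 228.14 L·cmH2O/min.

228.1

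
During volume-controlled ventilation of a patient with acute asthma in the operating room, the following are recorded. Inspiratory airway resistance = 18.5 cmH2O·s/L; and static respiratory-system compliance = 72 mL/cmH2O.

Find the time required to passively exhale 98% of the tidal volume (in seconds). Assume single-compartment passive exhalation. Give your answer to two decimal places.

τ = R × C = 18.5 × 72 mL/cmH2O = 18.5 × 0.072 L/cmH2O = 1.332 s.
Exhaled fraction f = 1 − e^(−t/τ) → t = −τ·ln(1 − f) = −1.332·ln(0.02) = 5.211 s.

5.21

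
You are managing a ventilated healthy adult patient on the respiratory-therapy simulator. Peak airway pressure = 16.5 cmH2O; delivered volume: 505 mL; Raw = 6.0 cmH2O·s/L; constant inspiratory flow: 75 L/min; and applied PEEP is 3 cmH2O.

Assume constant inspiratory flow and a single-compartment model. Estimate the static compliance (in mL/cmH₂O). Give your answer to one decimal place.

Flow: 75 L/min ÷ 60 = 1.25 L/s.
Equation of motion (constant flow): PIP = Vt/C + R·V̇ + PEEP.
Vt/C = PIP − R·V̇ − PEEP = 16.5 − 6.0×1.25 − 3 = 16.5 − 7.5 − 3 = 6.0 cmH2O.
C = Vt / 6.0 = 505 / 6.0 = 84.167 mL/cmH2O.

84.2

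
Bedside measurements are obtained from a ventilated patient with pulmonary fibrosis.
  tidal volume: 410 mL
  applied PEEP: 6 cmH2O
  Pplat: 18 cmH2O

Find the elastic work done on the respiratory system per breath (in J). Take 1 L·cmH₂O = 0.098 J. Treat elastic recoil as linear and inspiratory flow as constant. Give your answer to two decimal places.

Elastic work ≈ ½ × (Pplat − PEEP) × Vt = 0.5 × (18 − 6) × 0.410 L = 0.5 × 12.0 × 0.410 = 2.46 L·cmH2O.
× 0.098 J/(L·cmH2O) → 0.2411 J.

0.24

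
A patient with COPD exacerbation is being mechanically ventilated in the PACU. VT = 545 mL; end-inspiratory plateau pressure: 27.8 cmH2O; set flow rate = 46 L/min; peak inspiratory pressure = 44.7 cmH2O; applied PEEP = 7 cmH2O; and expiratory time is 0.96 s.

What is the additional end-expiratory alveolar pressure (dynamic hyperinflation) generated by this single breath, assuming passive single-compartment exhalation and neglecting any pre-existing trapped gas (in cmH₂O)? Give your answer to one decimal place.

Flow: 46 L/min ÷ 60 = 0.7667 L/s.
R = (PIP − Pplat)/V̇ = (44.7 − 27.8) / 0.7667 = 16.9/0.7667 = 22.043 cmH2O·s/L.
C = Vt/(Pplat − PEEP) = 545.0 / (27.8 − 7) = 545.0/20.8 = 26.202 mL/cmH2O.
τ = R × C = 22.043 × 0.0262 L/cmH2O = 0.5775 s.
Fraction remaining = e^(−Te/τ) = e^(−0.96/0.5775) = 0.1897; trapped volume = 545.0 × 0.1897 = 103.39 mL.
Additional alveolar pressure from trapping ≈ V_trapped / C = 103.39 / 26.202 = 3.946 cmH2O.

3.9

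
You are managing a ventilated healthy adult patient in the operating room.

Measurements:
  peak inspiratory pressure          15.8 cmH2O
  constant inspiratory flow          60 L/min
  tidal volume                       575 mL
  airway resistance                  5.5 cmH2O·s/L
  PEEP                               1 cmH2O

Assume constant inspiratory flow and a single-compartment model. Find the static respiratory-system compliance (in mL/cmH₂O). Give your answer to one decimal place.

Flow: 60 L/min ÷ 60 = 1 L/s.
Equation of motion (constant flow): PIP = Vt/C + R·V̇ + PEEP.
Vt/C = PIP − R·V̇ − PEEP = 15.8 − 5.5×1 − 1 = 15.8 − 5.5 − 1 = 9.3 cmH2O.
C = Vt / 9.3 = 575 / 9.3 = 61.828 mL/cmH2O.

61.8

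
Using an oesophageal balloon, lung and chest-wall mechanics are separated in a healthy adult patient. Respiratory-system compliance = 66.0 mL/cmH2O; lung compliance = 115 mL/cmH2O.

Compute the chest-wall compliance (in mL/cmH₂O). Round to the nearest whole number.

1/Ccw = 1/Crs − 1/CL.
1/Ccw = 1/66.0 − 1/115 = 0.006456.
Ccw = 154.89 mL/cmH2O.

155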